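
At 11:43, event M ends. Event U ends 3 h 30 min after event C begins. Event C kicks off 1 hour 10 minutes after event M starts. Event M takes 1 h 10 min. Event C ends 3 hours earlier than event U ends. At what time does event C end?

Event M starts at 11:43 − 70 min = 10:33.
Event C starts at 10:33 + 70 min = 11:43.
Event U ends at 11:43 + 210 min = 15:13.
Event C ends at 15:13 − 180 min = 12:13.

12:13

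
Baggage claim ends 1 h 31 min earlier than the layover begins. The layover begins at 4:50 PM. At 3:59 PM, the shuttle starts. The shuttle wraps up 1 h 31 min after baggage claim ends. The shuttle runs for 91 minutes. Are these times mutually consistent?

Baggage claim ends at 4:50 PM − 91 min = 3:19 PM.
The shuttle ends at 3:19 PM + 91 min = 4:50 PM.
The shuttle starts at 4:50 PM − 91 min = 3:19 PM.
But the shuttle is also said to start at 3:59 PM — a 40-minute conflict.

No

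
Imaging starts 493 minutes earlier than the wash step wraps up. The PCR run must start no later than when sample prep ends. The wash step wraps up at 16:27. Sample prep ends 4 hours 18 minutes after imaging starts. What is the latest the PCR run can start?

12:32

Imaging starts at 16:27 − 493 min = 08:14.
Sample prep ends at 08:14 + 258 min = 12:32.
The PCR run is bounded by sample prep, so the latest it can start is 12:32.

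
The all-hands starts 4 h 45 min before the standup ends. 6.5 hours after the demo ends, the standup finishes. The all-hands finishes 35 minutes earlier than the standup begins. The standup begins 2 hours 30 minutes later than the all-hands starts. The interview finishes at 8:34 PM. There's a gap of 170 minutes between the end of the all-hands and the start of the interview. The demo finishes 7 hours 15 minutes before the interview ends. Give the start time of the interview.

The demo ends at 8:34 PM − 435 min = 1:19 PM.
The standup ends at 1:19 PM + 390 min = 7:49 PM.
The all-hands starts at 7:49 PM − 285 min = 3:04 PM.
The standup starts at 3:04 PM + 150 min = 5:34 PM.
The all-hands ends at 5:34 PM − 35 min = 4:59 PM.
The interview starts at 4:59 PM + 170 min = 7:49 PM.

7:49 PM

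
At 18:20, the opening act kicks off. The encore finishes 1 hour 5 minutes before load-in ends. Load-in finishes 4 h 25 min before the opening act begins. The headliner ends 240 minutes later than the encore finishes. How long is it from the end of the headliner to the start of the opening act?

Load-in ends at 18:20 − 265 min = 13:55.
The encore ends at 13:55 − 65 min = 12:50.
The headliner ends at 12:50 + 240 min = 16:50.
From 16:50 to 18:20 is an hour and a half.

an hour and a half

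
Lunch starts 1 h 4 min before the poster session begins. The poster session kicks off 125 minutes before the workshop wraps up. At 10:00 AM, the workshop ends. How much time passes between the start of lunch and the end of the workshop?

The poster session starts at 10:00 AM − 125 min = 7:55 AM.
Lunch starts at 7:55 AM − 64 min = 6:51 AM.
From 6:51 AM to 10:00 AM is 3 h 9 min.

3 h 9 min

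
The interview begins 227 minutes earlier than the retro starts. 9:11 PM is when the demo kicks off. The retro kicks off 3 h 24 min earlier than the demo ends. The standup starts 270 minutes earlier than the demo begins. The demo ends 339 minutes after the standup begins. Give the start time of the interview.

3:09 PM

The standup starts at 9:11 PM − 270 min = 4:41 PM.
The demo ends at 4:41 PM + 339 min = 10:20 PM.
The retro starts at 10:20 PM − 204 min = 6:56 PM.
The interview starts at 6:56 PM − 227 min = 3:09 PM.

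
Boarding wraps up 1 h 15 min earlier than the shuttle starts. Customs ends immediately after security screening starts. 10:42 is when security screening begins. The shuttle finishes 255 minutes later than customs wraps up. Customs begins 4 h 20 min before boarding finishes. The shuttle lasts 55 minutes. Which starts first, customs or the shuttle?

Customs ends at 10:42.
The shuttle ends at 10:42 + 255 min = 14:57.
The shuttle starts at 14:57 − 55 min = 14:02.
Boarding ends at 14:02 − 75 min = 12:47.
Customs starts at 12:47 − 260 min = 08:27.
Customs starts at 08:27 and the shuttle starts at 14:02, so customs is first.

customs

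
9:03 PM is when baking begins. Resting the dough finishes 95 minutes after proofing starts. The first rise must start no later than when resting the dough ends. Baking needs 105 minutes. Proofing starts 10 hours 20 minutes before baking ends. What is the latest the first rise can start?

2:03 PM

Baking ends at 9:03 PM + 105 min = 10:48 PM.
Proofing starts at 10:48 PM − 620 min = 12:28 PM.
Resting the dough ends at 12:28 PM + 95 min = 2:03 PM.
The first rise is bounded by resting the dough, so the latest it can start is 2:03 PM.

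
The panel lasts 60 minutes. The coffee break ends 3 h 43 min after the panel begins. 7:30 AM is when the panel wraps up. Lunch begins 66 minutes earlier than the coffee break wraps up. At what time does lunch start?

9:07 AM

The panel starts at 7:30 AM − 60 min = 6:30 AM.
The coffee break ends at 6:30 AM + 223 min = 10:13 AM.
Lunch starts at 10:13 AM − 66 min = 9:07 AM.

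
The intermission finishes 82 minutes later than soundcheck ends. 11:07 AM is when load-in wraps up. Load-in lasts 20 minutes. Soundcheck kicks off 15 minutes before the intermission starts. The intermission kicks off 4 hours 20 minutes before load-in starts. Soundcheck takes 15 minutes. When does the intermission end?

7:49 AM

Load-in starts at 11:07 AM − 20 min = 10:47 AM.
The intermission starts at 10:47 AM − 260 min = 6:27 AM.
Soundcheck starts at 6:27 AM − 15 min = 6:12 AM.
Soundcheck ends at 6:12 AM + 15 min = 6:27 AM.
The intermission ends at 6:27 AM + 82 min = 7:49 AM.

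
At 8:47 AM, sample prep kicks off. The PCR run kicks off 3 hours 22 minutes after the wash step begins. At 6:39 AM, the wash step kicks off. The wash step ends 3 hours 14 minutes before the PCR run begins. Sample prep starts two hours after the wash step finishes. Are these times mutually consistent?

Yes

The PCR run starts at 6:39 AM + 202 min = 10:01 AM.
The wash step ends at 10:01 AM − 194 min = 6:47 AM.
Sample prep starts at 6:47 AM + 120 min = 8:47 AM.
That matches the stated 8:47 AM, so the schedule is consistent.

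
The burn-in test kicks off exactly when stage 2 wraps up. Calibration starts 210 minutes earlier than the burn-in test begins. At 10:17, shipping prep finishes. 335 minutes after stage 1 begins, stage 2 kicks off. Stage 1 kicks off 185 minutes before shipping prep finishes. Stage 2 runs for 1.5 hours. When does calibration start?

10:47

Stage 1 starts at 10:17 − 185 min = 07:12.
Stage 2 starts at 07:12 + 335 min = 12:47.
Stage 2 ends at 12:47 + 90 min = 14:17.
So the burn-in test starts at 14:17.
Calibration starts at 14:17 − 210 min = 10:47.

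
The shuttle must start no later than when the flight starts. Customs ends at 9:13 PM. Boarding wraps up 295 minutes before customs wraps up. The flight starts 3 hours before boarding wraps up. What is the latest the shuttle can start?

1:18 PM

Boarding ends at 9:13 PM − 295 min = 4:18 PM.
The flight starts at 4:18 PM − 180 min = 1:18 PM.
The shuttle is bounded by the flight, so the latest it can start is 1:18 PM.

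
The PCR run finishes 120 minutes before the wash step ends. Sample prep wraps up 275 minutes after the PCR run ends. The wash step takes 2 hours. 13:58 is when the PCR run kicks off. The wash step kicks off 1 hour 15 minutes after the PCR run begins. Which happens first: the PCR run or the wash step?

The wash step starts at 13:58 + 75 min = 15:13.
The PCR run starts at 13:58 and the wash step starts at 15:13, so the PCR run is first.

the PCR run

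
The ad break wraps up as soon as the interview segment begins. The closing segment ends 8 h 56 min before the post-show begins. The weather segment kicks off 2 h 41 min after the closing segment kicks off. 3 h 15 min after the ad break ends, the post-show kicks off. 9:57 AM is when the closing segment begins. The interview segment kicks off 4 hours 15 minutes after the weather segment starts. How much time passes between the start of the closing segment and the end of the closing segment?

The weather segment starts at 9:57 AM + 161 min = 12:38 PM.
The interview segment starts at 12:38 PM + 255 min = 4:53 PM.
So the ad break ends at 4:53 PM.
The post-show starts at 4:53 PM + 195 min = 8:08 PM.
The closing segment ends at 8:08 PM − 536 min = 11:12 AM.
From 9:57 AM to 11:12 AM is 1 h 15 min.

1 h 15 min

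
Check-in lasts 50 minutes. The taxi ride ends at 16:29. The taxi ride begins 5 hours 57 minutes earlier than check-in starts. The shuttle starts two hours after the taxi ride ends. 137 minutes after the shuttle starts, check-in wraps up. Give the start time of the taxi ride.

The shuttle starts at 16:29 + 120 min = 18:29.
Check-in ends at 18:29 + 137 min = 20:46.
Check-in starts at 20:46 − 50 min = 19:56.
The taxi ride starts at 19:56 − 357 min = 13:59.

13:59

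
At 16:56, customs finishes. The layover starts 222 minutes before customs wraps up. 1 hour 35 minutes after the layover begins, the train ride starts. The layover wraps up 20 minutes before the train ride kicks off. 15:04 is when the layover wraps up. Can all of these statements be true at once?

The layover starts at 16:56 − 222 min = 13:14.
The train ride starts at 13:14 + 95 min = 14:49.
The layover ends at 14:49 − 20 min = 14:29.
But the layover is also said to end at 15:04 — a 35-minute conflict.

No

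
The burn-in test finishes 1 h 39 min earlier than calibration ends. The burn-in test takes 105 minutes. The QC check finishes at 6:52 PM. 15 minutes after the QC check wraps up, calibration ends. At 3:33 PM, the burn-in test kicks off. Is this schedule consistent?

Calibration ends at 6:52 PM + 15 min = 7:07 PM.
The burn-in test ends at 7:07 PM − 99 min = 5:28 PM.
The burn-in test starts at 5:28 PM − 105 min = 3:43 PM.
But the burn-in test is also said to start at 3:33 PM — a 10-minute conflict.

No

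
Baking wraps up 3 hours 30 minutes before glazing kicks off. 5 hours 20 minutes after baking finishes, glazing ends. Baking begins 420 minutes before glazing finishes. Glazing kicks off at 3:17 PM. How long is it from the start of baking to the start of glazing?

Baking ends at 3:17 PM − 210 min = 11:47 AM.
Glazing ends at 11:47 AM + 320 min = 5:07 PM.
Baking starts at 5:07 PM − 420 min = 10:07 AM.
From 10:07 AM to 3:17 PM is 5 hours 10 minutes.

5 hours 10 minutes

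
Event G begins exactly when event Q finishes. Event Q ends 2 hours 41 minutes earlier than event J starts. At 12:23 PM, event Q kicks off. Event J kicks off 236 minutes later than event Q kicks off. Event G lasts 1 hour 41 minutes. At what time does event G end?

3:19 PM

Event J starts at 12:23 PM + 236 min = 4:19 PM.
Event Q ends at 4:19 PM − 161 min = 1:38 PM.
So event G starts at 1:38 PM.
Event G ends at 1:38 PM + 101 min = 3:19 PM.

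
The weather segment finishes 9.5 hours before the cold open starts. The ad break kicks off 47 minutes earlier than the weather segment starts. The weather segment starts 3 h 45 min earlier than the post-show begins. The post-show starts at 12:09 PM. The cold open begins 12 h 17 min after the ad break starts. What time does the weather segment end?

The weather segment starts at 12:09 PM − 225 min = 8:24 AM.
The ad break starts at 8:24 AM − 47 min = 7:37 AM.
The cold open starts at 7:37 AM + 737 min = 7:54 PM.
The weather segment ends at 7:54 PM − 570 min = 10:24 AM.

10:24 AM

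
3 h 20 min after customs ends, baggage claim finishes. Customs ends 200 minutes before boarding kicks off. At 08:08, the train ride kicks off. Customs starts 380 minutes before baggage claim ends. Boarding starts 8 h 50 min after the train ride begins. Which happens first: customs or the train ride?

the train ride

Boarding starts at 08:08 + 530 min = 16:58.
Customs ends at 16:58 − 200 min = 13:38.
Baggage claim ends at 13:38 + 200 min = 16:58.
Customs starts at 16:58 − 380 min = 10:38.
Customs starts at 10:38 and the train ride starts at 08:08, so the train ride is first.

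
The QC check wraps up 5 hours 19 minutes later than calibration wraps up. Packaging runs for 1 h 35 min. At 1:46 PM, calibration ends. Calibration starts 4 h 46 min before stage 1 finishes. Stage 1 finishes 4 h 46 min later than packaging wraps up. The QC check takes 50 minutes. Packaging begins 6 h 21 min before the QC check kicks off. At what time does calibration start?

1:29 PM

The QC check ends at 1:46 PM + 319 min = 7:05 PM.
The QC check starts at 7:05 PM − 50 min = 6:15 PM.
Packaging starts at 6:15 PM − 381 min = 11:54 AM.
Packaging ends at 11:54 AM + 95 min = 1:29 PM.
Stage 1 ends at 1:29 PM + 286 min = 6:15 PM.
Calibration starts at 6:15 PM − 286 min = 1:29 PM.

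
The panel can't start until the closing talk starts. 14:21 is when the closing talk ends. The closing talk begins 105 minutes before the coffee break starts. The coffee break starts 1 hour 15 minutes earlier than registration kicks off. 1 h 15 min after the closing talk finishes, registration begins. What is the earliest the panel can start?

12:36

Registration starts at 14:21 + 75 min = 15:36.
The coffee break starts at 15:36 − 75 min = 14:21.
The closing talk starts at 14:21 − 105 min = 12:36.
The panel is bounded by the closing talk, so the earliest it can start is 12:36.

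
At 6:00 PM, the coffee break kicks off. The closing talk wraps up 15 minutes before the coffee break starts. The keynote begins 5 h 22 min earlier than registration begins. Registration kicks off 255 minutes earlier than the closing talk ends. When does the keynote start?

The closing talk ends at 6:00 PM − 15 min = 5:45 PM.
Registration starts at 5:45 PM − 255 min = 1:30 PM.
The keynote starts at 1:30 PM − 322 min = 8:08 AM.

8:08 AM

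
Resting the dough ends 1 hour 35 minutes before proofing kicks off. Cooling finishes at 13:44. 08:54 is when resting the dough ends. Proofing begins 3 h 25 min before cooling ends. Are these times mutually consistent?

No

Proofing starts at 13:44 − 205 min = 10:19.
Resting the dough ends at 10:19 − 95 min = 08:44.
But resting the dough is also said to end at 08:54 — a 10-minute conflict.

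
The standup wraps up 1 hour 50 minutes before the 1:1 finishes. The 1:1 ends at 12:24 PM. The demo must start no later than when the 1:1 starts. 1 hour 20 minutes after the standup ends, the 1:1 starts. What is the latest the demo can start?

The standup ends at 12:24 PM − 110 min = 10:34 AM.
The 1:1 starts at 10:34 AM + 80 min = 11:54 AM.
The demo is bounded by the 1:1, so the latest it can start is 11:54 AM.

11:54 AM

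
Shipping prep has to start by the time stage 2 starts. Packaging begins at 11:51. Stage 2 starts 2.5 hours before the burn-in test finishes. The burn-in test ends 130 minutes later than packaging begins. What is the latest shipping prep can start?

The burn-in test ends at 11:51 + 130 min = 14:01.
Stage 2 starts at 14:01 − 150 min = 11:31.
Shipping prep is bounded by stage 2, so the latest it can start is 11:31.

11:31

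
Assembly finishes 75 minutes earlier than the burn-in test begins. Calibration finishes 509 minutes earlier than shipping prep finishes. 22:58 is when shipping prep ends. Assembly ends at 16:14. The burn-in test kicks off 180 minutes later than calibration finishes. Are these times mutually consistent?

Calibration ends at 22:58 − 509 min = 14:29.
The burn-in test starts at 14:29 + 180 min = 17:29.
Assembly ends at 17:29 − 75 min = 16:14.
That matches the stated 16:14, so the schedule is consistent.

Yes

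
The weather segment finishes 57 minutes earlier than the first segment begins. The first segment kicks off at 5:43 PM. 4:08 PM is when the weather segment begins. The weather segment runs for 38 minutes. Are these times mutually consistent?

Yes

The weather segment ends at 5:43 PM − 57 min = 4:46 PM.
The weather segment starts at 4:46 PM − 38 min = 4:08 PM.
That matches the stated 4:08 PM, so the schedule is consistent.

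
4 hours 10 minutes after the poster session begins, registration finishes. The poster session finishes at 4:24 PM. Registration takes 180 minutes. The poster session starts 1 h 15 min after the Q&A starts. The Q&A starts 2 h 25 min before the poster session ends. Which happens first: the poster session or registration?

the poster session

The Q&A starts at 4:24 PM − 145 min = 1:59 PM.
The poster session starts at 1:59 PM + 75 min = 3:14 PM.
Registration ends at 3:14 PM + 250 min = 7:24 PM.
Registration starts at 7:24 PM − 180 min = 4:24 PM.
The poster session starts at 3:14 PM and registration starts at 4:24 PM, so the poster session is first.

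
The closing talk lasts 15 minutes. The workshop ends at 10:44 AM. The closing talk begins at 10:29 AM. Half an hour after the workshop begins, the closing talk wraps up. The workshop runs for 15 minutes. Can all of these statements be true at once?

No

The workshop starts at 10:44 AM − 15 min = 10:29 AM.
The closing talk ends at 10:29 AM + 30 min = 10:59 AM.
The closing talk starts at 10:59 AM − 15 min = 10:44 AM.
But the closing talk is also said to start at 10:29 AM — a 15-minute conflict.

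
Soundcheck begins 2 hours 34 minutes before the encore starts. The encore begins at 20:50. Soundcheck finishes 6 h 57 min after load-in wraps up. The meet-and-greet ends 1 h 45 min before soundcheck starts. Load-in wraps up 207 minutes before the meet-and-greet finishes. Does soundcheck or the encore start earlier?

soundcheck

Soundcheck starts at 20:50 − 154 min = 18:16.
Soundcheck starts at 18:16 and the encore starts at 20:50, so soundcheck is first.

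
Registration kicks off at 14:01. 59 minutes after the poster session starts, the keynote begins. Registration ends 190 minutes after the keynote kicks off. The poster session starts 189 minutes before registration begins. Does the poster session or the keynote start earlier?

the poster session

The poster session starts at 14:01 − 189 min = 10:52.
The keynote starts at 10:52 + 59 min = 11:51.
The poster session starts at 10:52 and the keynote starts at 11:51, so the poster session is first.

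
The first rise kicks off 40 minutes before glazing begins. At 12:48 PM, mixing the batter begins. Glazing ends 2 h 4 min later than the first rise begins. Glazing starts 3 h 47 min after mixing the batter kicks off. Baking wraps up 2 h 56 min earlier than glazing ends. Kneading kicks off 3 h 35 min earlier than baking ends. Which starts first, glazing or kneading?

Glazing starts at 12:48 PM + 227 min = 4:35 PM.
The first rise starts at 4:35 PM − 40 min = 3:55 PM.
Glazing ends at 3:55 PM + 124 min = 5:59 PM.
Baking ends at 5:59 PM − 176 min = 3:03 PM.
Kneading starts at 3:03 PM − 215 min = 11:28 AM.
Glazing starts at 4:35 PM and kneading starts at 11:28 AM, so kneading is first.

kneading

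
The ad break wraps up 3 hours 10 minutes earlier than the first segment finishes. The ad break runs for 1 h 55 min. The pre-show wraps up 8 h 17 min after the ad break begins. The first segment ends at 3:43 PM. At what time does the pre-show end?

6:55 PM

The ad break ends at 3:43 PM − 190 min = 12:33 PM.
The ad break starts at 12:33 PM − 115 min = 10:38 AM.
The pre-show ends at 10:38 AM + 497 min = 6:55 PM.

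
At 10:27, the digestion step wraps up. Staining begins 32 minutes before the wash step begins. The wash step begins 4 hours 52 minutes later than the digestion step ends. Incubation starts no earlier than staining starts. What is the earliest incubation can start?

The wash step starts at 10:27 + 292 min = 15:19.
Staining starts at 15:19 − 32 min = 14:47.
Incubation is bounded by staining, so the earliest it can start is 14:47.

14:47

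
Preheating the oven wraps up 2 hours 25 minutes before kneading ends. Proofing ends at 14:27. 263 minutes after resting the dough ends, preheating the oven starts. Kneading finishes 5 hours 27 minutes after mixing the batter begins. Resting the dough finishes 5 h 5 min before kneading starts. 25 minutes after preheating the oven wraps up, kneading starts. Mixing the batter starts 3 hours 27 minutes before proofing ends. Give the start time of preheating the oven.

Mixing the batter starts at 14:27 − 207 min = 11:00.
Kneading ends at 11:00 + 327 min = 16:27.
Preheating the oven ends at 16:27 − 145 min = 14:02.
Kneading starts at 14:02 + 25 min = 14:27.
Resting the dough ends at 14:27 − 305 min = 09:22.
Preheating the oven starts at 09:22 + 263 min = 13:45.

13:45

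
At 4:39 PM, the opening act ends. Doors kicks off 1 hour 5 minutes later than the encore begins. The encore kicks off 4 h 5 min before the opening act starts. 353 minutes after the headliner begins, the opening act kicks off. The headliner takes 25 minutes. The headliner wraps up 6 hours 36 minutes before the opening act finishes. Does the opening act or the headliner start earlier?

the headliner

The headliner ends at 4:39 PM − 396 min = 10:03 AM.
The headliner starts at 10:03 AM − 25 min = 9:38 AM.
The opening act starts at 9:38 AM + 353 min = 3:31 PM.
The opening act starts at 3:31 PM and the headliner starts at 9:38 AM, so the headliner is first.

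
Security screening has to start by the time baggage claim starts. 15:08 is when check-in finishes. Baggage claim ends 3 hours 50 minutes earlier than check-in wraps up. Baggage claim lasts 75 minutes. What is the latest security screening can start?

10:03

Baggage claim ends at 15:08 − 230 min = 11:18.
Baggage claim starts at 11:18 − 75 min = 10:03.
Security screening is bounded by baggage claim, so the latest it can start is 10:03.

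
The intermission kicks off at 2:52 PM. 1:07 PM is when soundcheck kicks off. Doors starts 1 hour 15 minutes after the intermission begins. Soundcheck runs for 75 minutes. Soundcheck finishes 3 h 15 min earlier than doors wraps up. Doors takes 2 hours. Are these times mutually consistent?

Doors starts at 2:52 PM + 75 min = 4:07 PM.
Doors ends at 4:07 PM + 120 min = 6:07 PM.
Soundcheck ends at 6:07 PM − 195 min = 2:52 PM.
Soundcheck starts at 2:52 PM − 75 min = 1:37 PM.
But soundcheck is also said to start at 1:07 PM — a 30-minute conflict.

No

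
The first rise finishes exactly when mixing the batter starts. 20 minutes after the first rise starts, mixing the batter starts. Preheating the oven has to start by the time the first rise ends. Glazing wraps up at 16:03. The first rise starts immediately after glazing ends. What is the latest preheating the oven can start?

16:23

The first rise starts at 16:03.
Mixing the batter starts at 16:03 + 20 min = 16:23.
So the first rise ends at 16:23.
Preheating the oven is bounded by the first rise, so the latest it can start is 16:23.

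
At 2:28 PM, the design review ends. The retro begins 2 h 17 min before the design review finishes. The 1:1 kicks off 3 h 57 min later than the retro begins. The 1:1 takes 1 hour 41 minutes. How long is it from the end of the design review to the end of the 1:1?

The retro starts at 2:28 PM − 137 min = 12:11 PM.
The 1:1 starts at 12:11 PM + 237 min = 4:08 PM.
The 1:1 ends at 4:08 PM + 101 min = 5:49 PM.
From 2:28 PM to 5:49 PM is 3 hours 21 minutes.

3 hours 21 minutes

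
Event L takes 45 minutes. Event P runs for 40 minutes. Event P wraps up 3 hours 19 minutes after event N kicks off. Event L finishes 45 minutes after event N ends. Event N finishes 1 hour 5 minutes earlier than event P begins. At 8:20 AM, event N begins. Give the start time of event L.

9:54 AM

Event P ends at 8:20 AM + 199 min = 11:39 AM.
Event P starts at 11:39 AM − 40 min = 10:59 AM.
Event N ends at 10:59 AM − 65 min = 9:54 AM.
Event L ends at 9:54 AM + 45 min = 10:39 AM.
Event L starts at 10:39 AM − 45 min = 9:54 AM.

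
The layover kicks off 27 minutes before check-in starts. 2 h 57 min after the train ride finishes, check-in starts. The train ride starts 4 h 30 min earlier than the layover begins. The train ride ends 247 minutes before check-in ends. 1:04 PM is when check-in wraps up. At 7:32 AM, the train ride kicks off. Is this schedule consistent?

The train ride ends at 1:04 PM − 247 min = 8:57 AM.
Check-in starts at 8:57 AM + 177 min = 11:54 AM.
The layover starts at 11:54 AM − 27 min = 11:27 AM.
The train ride starts at 11:27 AM − 270 min = 6:57 AM.
But the train ride is also said to start at 7:32 AM — a 35-minute conflict.

No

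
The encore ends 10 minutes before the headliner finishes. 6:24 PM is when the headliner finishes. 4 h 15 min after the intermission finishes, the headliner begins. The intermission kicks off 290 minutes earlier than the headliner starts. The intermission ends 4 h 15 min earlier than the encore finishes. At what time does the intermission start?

1:24 PM

The encore ends at 6:24 PM − 10 min = 6:14 PM.
The intermission ends at 6:14 PM − 255 min = 1:59 PM.
The headliner starts at 1:59 PM + 255 min = 6:14 PM.
The intermission starts at 6:14 PM − 290 min = 1:24 PM.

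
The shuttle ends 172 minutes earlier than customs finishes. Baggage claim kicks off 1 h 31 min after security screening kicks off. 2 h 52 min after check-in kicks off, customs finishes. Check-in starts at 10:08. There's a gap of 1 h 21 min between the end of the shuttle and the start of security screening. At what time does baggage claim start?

13:00

Customs ends at 10:08 + 172 min = 13:00.
The shuttle ends at 13:00 − 172 min = 10:08.
Security screening starts at 10:08 + 81 min = 11:29.
Baggage claim starts at 11:29 + 91 min = 13:00.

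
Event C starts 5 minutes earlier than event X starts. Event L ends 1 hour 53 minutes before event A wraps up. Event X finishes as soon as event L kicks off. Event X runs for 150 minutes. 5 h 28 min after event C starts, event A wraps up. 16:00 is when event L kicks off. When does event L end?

17:00

Event X ends at 16:00.
Event X starts at 16:00 − 150 min = 13:30.
Event C starts at 13:30 − 5 min = 13:25.
Event A ends at 13:25 + 328 min = 18:53.
Event L ends at 18:53 − 113 min = 17:00.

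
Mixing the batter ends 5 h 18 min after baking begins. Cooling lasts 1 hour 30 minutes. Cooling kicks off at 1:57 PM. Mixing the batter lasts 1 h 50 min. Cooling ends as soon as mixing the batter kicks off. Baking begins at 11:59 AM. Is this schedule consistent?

Yes

Mixing the batter ends at 11:59 AM + 318 min = 5:17 PM.
Mixing the batter starts at 5:17 PM − 110 min = 3:27 PM.
So cooling ends at 3:27 PM.
Cooling starts at 3:27 PM − 90 min = 1:57 PM.
That matches the stated 1:57 PM, so the schedule is consistent.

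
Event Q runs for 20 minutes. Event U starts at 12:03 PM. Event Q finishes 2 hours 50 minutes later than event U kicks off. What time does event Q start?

Event Q ends at 12:03 PM + 170 min = 2:53 PM.
Event Q starts at 2:53 PM − 20 min = 2:33 PM.

2:33 PM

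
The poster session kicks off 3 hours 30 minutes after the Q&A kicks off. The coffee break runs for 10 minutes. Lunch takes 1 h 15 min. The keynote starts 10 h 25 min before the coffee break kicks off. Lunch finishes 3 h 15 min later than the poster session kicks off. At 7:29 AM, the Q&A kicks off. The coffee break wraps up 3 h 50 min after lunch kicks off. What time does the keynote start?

6:14 AM

The poster session starts at 7:29 AM + 210 min = 10:59 AM.
Lunch ends at 10:59 AM + 195 min = 2:14 PM.
Lunch starts at 2:14 PM − 75 min = 12:59 PM.
The coffee break ends at 12:59 PM + 230 min = 4:49 PM.
The coffee break starts at 4:49 PM − 10 min = 4:39 PM.
The keynote starts at 4:39 PM − 625 min = 6:14 AM.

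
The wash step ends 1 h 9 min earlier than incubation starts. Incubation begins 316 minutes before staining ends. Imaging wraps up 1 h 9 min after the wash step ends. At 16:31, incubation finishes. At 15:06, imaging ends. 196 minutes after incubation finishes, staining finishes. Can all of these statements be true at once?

Staining ends at 16:31 + 196 min = 19:47.
Incubation starts at 19:47 − 316 min = 14:31.
The wash step ends at 14:31 − 69 min = 13:22.
Imaging ends at 13:22 + 69 min = 14:31.
But imaging is also said to end at 15:06 — a 35-minute conflict.

No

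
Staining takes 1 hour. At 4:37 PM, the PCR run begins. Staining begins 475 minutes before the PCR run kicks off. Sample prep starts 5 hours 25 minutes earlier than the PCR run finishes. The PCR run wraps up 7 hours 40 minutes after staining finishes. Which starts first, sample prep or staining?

staining

Staining starts at 4:37 PM − 475 min = 8:42 AM.
Staining ends at 8:42 AM + 60 min = 9:42 AM.
The PCR run ends at 9:42 AM + 460 min = 5:22 PM.
Sample prep starts at 5:22 PM − 325 min = 11:57 AM.
Sample prep starts at 11:57 AM and staining starts at 8:42 AM, so staining is first.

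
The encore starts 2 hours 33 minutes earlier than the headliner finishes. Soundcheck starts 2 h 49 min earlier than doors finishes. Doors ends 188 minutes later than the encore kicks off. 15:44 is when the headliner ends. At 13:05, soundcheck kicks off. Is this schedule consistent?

The encore starts at 15:44 − 153 min = 13:11.
Doors ends at 13:11 + 188 min = 16:19.
Soundcheck starts at 16:19 − 169 min = 13:30.
But soundcheck is also said to start at 13:05 — a 25-minute conflict.

No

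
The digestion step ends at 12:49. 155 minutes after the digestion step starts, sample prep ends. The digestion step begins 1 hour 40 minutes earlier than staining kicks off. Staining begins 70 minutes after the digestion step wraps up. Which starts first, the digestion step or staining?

the digestion step

Staining starts at 12:49 + 70 min = 13:59.
The digestion step starts at 13:59 − 100 min = 12:19.
The digestion step starts at 12:19 and staining starts at 13:59, so the digestion step is first.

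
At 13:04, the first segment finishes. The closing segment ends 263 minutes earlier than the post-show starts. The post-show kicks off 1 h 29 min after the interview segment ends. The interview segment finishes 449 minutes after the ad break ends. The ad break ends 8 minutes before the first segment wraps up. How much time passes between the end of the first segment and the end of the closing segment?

267 minutes

The ad break ends at 13:04 − 8 min = 12:56.
The interview segment ends at 12:56 + 449 min = 20:25.
The post-show starts at 20:25 + 89 min = 21:54.
The closing segment ends at 21:54 − 263 min = 17:31.
From 13:04 to 17:31 is 267 minutes.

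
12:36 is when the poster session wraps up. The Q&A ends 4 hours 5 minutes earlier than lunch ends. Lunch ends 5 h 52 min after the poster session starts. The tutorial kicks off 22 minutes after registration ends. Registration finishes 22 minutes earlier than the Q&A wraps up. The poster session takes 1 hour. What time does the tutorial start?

The poster session starts at 12:36 − 60 min = 11:36.
Lunch ends at 11:36 + 352 min = 17:28.
The Q&A ends at 17:28 − 245 min = 13:23.
Registration ends at 13:23 − 22 min = 13:01.
The tutorial starts at 13:01 + 22 min = 13:23.

13:23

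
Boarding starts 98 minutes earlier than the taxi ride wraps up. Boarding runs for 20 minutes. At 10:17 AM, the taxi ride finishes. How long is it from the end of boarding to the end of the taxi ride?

1 h 18 min

Boarding starts at 10:17 AM − 98 min = 8:39 AM.
Boarding ends at 8:39 AM + 20 min = 8:59 AM.
From 8:59 AM to 10:17 AM is 1 h 18 min.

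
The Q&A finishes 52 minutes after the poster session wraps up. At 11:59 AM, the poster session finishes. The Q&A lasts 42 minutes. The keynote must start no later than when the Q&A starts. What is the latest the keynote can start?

12:09 PM

The Q&A ends at 11:59 AM + 52 min = 12:51 PM.
The Q&A starts at 12:51 PM − 42 min = 12:09 PM.
The keynote is bounded by the Q&A, so the latest it can start is 12:09 PM.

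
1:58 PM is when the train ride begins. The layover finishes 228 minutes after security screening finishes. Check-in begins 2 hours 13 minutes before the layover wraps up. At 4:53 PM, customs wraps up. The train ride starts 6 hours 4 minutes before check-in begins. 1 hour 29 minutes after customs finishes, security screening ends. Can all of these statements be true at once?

No

Security screening ends at 4:53 PM + 89 min = 6:22 PM.
The layover ends at 6:22 PM + 228 min = 10:10 PM.
Check-in starts at 10:10 PM − 133 min = 7:57 PM.
The train ride starts at 7:57 PM − 364 min = 1:53 PM.
But the train ride is also said to start at 1:58 PM — a 5-minute conflict.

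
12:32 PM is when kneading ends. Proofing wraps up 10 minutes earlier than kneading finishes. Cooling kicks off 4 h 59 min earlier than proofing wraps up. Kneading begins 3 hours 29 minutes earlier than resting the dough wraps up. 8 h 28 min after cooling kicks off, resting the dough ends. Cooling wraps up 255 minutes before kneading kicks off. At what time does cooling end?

Proofing ends at 12:32 PM − 10 min = 12:22 PM.
Cooling starts at 12:22 PM − 299 min = 7:23 AM.
Resting the dough ends at 7:23 AM + 508 min = 3:51 PM.
Kneading starts at 3:51 PM − 209 min = 12:22 PM.
Cooling ends at 12:22 PM − 255 min = 8:07 AM.

8:07 AM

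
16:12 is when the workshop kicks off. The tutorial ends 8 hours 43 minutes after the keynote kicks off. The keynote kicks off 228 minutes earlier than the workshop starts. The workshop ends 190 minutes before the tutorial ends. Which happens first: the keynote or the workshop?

the keynote

The keynote starts at 16:12 − 228 min = 12:24.
The keynote starts at 12:24 and the workshop starts at 16:12, so the keynote is first.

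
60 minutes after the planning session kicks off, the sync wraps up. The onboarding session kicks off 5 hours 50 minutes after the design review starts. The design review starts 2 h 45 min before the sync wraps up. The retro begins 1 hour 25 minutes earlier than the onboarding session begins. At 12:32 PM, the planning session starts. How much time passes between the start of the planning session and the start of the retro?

The sync ends at 12:32 PM + 60 min = 1:32 PM.
The design review starts at 1:32 PM − 165 min = 10:47 AM.
The onboarding session starts at 10:47 AM + 350 min = 4:37 PM.
The retro starts at 4:37 PM − 85 min = 3:12 PM.
From 12:32 PM to 3:12 PM is 2 hours 40 minutes.

2 hours 40 minutes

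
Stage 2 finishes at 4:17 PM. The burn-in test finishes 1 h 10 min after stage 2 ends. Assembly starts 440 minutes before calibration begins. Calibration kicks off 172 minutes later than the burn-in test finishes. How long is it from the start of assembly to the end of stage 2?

The burn-in test ends at 4:17 PM + 70 min = 5:27 PM.
Calibration starts at 5:27 PM + 172 min = 8:19 PM.
Assembly starts at 8:19 PM − 440 min = 12:59 PM.
From 12:59 PM to 4:17 PM is 3 hours 18 minutes.

3 hours 18 minutes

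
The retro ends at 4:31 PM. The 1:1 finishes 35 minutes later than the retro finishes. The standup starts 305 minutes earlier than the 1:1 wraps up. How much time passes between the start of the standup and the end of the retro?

4 h 30 min

The 1:1 ends at 4:31 PM + 35 min = 5:06 PM.
The standup starts at 5:06 PM − 305 min = 12:01 PM.
From 12:01 PM to 4:31 PM is 4 h 30 min.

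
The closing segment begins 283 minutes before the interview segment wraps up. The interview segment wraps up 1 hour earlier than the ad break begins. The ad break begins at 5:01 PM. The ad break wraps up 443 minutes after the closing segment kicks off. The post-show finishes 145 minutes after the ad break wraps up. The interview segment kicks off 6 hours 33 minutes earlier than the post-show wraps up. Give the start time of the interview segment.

The interview segment ends at 5:01 PM − 60 min = 4:01 PM.
The closing segment starts at 4:01 PM − 283 min = 11:18 AM.
The ad break ends at 11:18 AM + 443 min = 6:41 PM.
The post-show ends at 6:41 PM + 145 min = 9:06 PM.
The interview segment starts at 9:06 PM − 393 min = 2:33 PM.

2:33 PM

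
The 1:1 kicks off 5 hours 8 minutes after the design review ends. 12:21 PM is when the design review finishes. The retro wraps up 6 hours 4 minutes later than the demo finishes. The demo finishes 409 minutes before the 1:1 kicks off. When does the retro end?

4:44 PM

The 1:1 starts at 12:21 PM + 308 min = 5:29 PM.
The demo ends at 5:29 PM − 409 min = 10:40 AM.
The retro ends at 10:40 AM + 364 min = 4:44 PM.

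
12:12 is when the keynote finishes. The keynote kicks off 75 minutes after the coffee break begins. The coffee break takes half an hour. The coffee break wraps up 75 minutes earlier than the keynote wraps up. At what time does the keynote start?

The coffee break ends at 12:12 − 75 min = 10:57.
The coffee break starts at 10:57 − 30 min = 10:27.
The keynote starts at 10:27 + 75 min = 11:42.

11:42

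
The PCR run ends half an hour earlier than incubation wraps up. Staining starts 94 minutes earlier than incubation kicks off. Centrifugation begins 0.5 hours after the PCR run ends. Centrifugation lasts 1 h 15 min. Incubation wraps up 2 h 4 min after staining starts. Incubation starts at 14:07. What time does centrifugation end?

15:52

Staining starts at 14:07 − 94 min = 12:33.
Incubation ends at 12:33 + 124 min = 14:37.
The PCR run ends at 14:37 − 30 min = 14:07.
Centrifugation starts at 14:07 + 30 min = 14:37.
Centrifugation ends at 14:37 + 75 min = 15:52.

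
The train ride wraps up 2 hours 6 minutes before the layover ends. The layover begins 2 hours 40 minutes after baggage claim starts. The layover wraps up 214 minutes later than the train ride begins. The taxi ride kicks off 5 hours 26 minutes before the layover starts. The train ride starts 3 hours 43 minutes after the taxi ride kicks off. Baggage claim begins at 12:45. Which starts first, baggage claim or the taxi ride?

The layover starts at 12:45 + 160 min = 15:25.
The taxi ride starts at 15:25 − 326 min = 09:59.
Baggage claim starts at 12:45 and the taxi ride starts at 09:59, so the taxi ride is first.

the taxi ride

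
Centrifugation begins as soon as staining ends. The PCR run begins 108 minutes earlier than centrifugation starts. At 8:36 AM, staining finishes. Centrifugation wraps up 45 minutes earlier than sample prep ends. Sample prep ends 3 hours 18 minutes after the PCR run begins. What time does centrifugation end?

Centrifugation starts at 8:36 AM.
The PCR run starts at 8:36 AM − 108 min = 6:48 AM.
Sample prep ends at 6:48 AM + 198 min = 10:06 AM.
Centrifugation ends at 10:06 AM − 45 min = 9:21 AM.

9:21 AM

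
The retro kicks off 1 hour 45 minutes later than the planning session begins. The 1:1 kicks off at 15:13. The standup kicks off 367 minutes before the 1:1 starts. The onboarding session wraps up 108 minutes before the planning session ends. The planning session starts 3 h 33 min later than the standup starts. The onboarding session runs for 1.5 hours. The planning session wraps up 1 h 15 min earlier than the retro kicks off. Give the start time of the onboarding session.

09:51

The standup starts at 15:13 − 367 min = 09:06.
The planning session starts at 09:06 + 213 min = 12:39.
The retro starts at 12:39 + 105 min = 14:24.
The planning session ends at 14:24 − 75 min = 13:09.
The onboarding session ends at 13:09 − 108 min = 11:21.
The onboarding session starts at 11:21 − 90 min = 09:51.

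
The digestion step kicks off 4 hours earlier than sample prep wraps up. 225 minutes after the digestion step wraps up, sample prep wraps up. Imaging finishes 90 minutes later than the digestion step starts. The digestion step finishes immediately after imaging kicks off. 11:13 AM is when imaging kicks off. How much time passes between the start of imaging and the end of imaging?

1 h 15 min

The digestion step ends at 11:13 AM.
Sample prep ends at 11:13 AM + 225 min = 2:58 PM.
The digestion step starts at 2:58 PM − 240 min = 10:58 AM.
Imaging ends at 10:58 AM + 90 min = 12:28 PM.
From 11:13 AM to 12:28 PM is 1 h 15 min.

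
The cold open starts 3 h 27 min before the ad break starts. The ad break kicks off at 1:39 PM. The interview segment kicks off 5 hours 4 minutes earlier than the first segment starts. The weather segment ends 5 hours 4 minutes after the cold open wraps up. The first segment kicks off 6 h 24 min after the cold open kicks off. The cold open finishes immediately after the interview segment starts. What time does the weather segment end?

4:36 PM

The cold open starts at 1:39 PM − 207 min = 10:12 AM.
The first segment starts at 10:12 AM + 384 min = 4:36 PM.
The interview segment starts at 4:36 PM − 304 min = 11:32 AM.
So the cold open ends at 11:32 AM.
The weather segment ends at 11:32 AM + 304 min = 4:36 PM.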